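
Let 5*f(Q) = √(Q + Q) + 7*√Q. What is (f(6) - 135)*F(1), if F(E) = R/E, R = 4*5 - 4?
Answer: -2160 + 16*√6*(7 + √2)/5 ≈ -2094.0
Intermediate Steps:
R = 16 (R = 20 - 4 = 16)
f(Q) = 7*√Q/5 + √2*√Q/5 (f(Q) = (√(Q + Q) + 7*√Q)/5 = (√(2*Q) + 7*√Q)/5 = (√2*√Q + 7*√Q)/5 = (7*√Q + √2*√Q)/5 = 7*√Q/5 + √2*√Q/5)
F(E) = 16/E
(f(6) - 135)*F(1) = (√6*(7 + √2)/5 - 135)*(16/1) = (-135 + √6*(7 + √2)/5)*(16*1) = (-135 + √6*(7 + √2)/5)*16 = -2160 + 16*√6*(7 + √2)/5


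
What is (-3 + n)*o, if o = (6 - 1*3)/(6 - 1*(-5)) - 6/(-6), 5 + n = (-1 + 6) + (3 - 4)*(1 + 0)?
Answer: -56/11 ≈ -5.0909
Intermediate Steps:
n = -1 (n = -5 + ((-1 + 6) + (3 - 4)*(1 + 0)) = -5 + (5 - 1*1) = -5 + (5 - 1) = -5 + 4 = -1)
o = 14/11 (o = (6 - 3)/(6 + 5) - 6*(-⅙) = 3/11 + 1 = 14/11 ≈ 1.2727)
(-3 + n)*o = (-3 - 1)*(14/11) = -4*14/11 = -56/11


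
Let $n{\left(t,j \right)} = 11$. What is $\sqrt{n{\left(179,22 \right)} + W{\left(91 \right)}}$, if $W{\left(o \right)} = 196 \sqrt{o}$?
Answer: $\sqrt{11 + 196 \sqrt{91}} \approx 43.367$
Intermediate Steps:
$\sqrt{n{\left(179,22 \right)} + W{\left(91 \right)}} = \sqrt{11 + 196 \sqrt{91}}$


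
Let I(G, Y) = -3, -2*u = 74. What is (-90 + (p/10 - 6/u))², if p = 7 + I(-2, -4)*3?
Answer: 277455649/34225 ≈ 8106.8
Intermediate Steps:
u = -37 (u = -½*74 = -37)
p = -2 (p = 7 - 3*3 = 7 - 9 = -2)
(-90 + (p/10 - 6/u))² = (-90 + (-2/10 - 6/(-37)))² = (-90 + (-2*⅒ - 6*(-1/37)))² = (-90 + (-⅕ + 6/37))² = (-90 - 7/185)² = (-16657/185)² = 277455649/34225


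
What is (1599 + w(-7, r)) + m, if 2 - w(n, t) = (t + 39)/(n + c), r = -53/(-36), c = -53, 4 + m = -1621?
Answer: -50383/2160 ≈ -23.325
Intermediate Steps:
m = -1625 (m = -4 - 1621 = -1625)
r = 53/36 (r = -53*(-1/36) = 53/36 ≈ 1.4722)
w(n, t) = 2 - (39 + t)/(-53 + n) (w(n, t) = 2 - (t + 39)/(n - 53) = 2 - (39 + t)/(-53 + n))
(1599 + w(-7, r)) + m = (1599 + (-145 - 1*53/36 + 2*(-7))/(-53 - 7)) - 1625 = (1599 + (-145 - 53/36 - 14)/(-60)) - 1625 = (1599 - 1/60*(-5777/36)) - 1625 = (1599 + 5777/2160) - 1625 = 3459617/2160 - 1625 = -50383/2160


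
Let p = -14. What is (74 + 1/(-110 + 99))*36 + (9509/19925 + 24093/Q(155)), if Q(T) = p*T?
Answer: 252082845911/95121950 ≈ 2650.1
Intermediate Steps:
Q(T) = -14*T
(74 + 1/(-110 + 99))*36 + (9509/19925 + 24093/Q(155)) = (74 + 1/(-110 + 99))*36 + (9509/19925 + 24093/((-14*155))) = (74 + 1/(-11))*36 + (9509*(1/19925) + 24093/(-2170)) = (74 - 1/11)*36 + (9509/19925 + 24093*(-1/2170)) = (813/11)*36 + (9509/19925 - 24093/2170) = 29268/11 - 91883699/8647450 = 252082845911/95121950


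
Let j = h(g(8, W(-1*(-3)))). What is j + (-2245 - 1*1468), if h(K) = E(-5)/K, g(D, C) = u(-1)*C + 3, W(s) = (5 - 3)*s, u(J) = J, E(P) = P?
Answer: -11134/3 ≈ -3711.3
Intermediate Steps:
W(s) = 2*s
g(D, C) = 3 - C (g(D, C) = -C + 3 = 3 - C)
h(K) = -5/K
j = 5/3 (j = -5/(3 - 2*(-1*(-3))) = -5/(3 - 2*3) = -5/(3 - 1*6) = -5/(3 - 6) = -5/(-3) = -5*(-⅓) = 5/3 ≈ 1.6667)
j + (-2245 - 1*1468) = 5/3 + (-2245 - 1*1468) = 5/3 + (-2245 - 1468) = 5/3 - 3713 = -11134/3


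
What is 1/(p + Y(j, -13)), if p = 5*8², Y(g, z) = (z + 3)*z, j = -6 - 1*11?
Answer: 1/450 ≈ 0.0022222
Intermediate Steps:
j = -17 (j = -6 - 11 = -17)
Y(g, z) = z*(3 + z) (Y(g, z) = (3 + z)*z = z*(3 + z))
p = 320 (p = 5*64 = 320)
1/(p + Y(j, -13)) = 1/(320 - 13*(3 - 13)) = 1/(320 - 13*(-10)) = 1/(320 + 130) = 1/450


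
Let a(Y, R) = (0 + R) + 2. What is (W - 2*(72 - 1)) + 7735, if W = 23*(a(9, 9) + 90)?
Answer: 9916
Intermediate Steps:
a(Y, R) = 2 + R (a(Y, R) = R + 2 = 2 + R)
W = 2323 (W = 23*((2 + 9) + 90) = 23*(11 + 90) = 23*101 = 2323)
(W - 2*(72 - 1)) + 7735 = (2323 - 2*(72 - 1)) + 7735 = (2323 - 2*71) + 7735 = (2323 - 142) + 7735 = 2181 + 7735 = 9916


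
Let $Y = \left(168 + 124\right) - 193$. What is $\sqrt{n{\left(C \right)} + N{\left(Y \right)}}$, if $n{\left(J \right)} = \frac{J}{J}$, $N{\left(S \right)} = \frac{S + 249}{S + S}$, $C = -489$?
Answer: $\frac{\sqrt{3003}}{33} \approx 1.6606$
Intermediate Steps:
$Y = 99$ ($Y = 292 - 193 = 99$)
$N{\left(S \right)} = \frac{249 + S}{2 S}$
$n{\left(J \right)} = 1$
$\sqrt{n{\left(C \right)} + N{\left(Y \right)}} = \sqrt{1 + \frac{249 + 99}{2 \cdot 99}} = \sqrt{1 + \frac{1}{2} \cdot \frac{1}{99} \cdot 348} = \sqrt{1 + \frac{58}{33}} = \sqrt{\frac{91}{33}} = \frac{\sqrt{3003}}{33}$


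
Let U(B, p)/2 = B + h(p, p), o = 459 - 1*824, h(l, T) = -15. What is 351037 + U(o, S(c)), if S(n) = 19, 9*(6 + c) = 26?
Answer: 350277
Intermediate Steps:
c = -28/9 (c = -6 + (⅑)*26 = -6 + 26/9 = -28/9 ≈ -3.1111)
o = -365 (o = 459 - 824 = -365)
U(B, p) = -30 + 2*B (U(B, p) = 2*(B - 15) = 2*(-15 + B) = -30 + 2*B)
351037 + U(o, S(c)) = 351037 + (-30 + 2*(-365)) = 351037 + (-30 - 730) = 351037 - 760 = 350277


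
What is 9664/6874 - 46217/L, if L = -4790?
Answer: 181993109/16463230 ≈ 11.055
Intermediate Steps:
9664/6874 - 46217/L = 9664/6874 - 46217/(-4790) = 9664*(1/6874) - 46217*(-1/4790) = 4832/3437 + 46217/4790 = 181993109/16463230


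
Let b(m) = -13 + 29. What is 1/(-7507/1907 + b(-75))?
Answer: 1907/23005 ≈ 0.082895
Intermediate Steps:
b(m) = 16
1/(-7507/1907 + b(-75)) = 1/(-7507/1907 + 16) = 1/(23005/1907) = 1907/23005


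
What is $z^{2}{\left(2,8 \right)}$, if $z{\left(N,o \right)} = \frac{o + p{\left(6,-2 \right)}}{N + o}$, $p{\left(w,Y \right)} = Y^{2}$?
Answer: $\frac{36}{25} \approx 1.44$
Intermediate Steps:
$z{\left(N,o \right)} = \frac{4 + o}{N + o}$ ($z{\left(N,o \right)} = \frac{o + \left(-2\right)^{2}}{N + o} = \frac{o + 4}{N + o} = \frac{4 + o}{N + o}$)
$z^{2}{\left(2,8 \right)} = \left(\frac{4 + 8}{2 + 8}\right)^{2} = \left(\frac{1}{10} \cdot 12\right)^{2} = \left(\frac{6}{5}\right)^{2} = \frac{36}{25}$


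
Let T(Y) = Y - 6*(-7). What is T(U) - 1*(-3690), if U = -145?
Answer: 3587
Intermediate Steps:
T(Y) = 42 + Y (T(Y) = Y + 42 = 42 + Y)
T(U) - 1*(-3690) = (42 - 145) - 1*(-3690) = -103 + 3690 = 3587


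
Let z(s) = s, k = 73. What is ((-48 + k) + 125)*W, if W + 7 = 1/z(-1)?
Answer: -1200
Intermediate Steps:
W = -8 (W = -7 + 1/(-1) = -7 - 1 = -8)
((-48 + k) + 125)*W = ((-48 + 73) + 125)*(-8) = (25 + 125)*(-8) = 150*(-8) = -1200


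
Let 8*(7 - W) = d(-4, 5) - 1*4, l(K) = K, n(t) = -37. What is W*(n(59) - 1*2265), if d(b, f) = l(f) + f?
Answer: -28775/2 ≈ -14388.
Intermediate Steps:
d(b, f) = 2*f (d(b, f) = f + f = 2*f)
W = 25/4 (W = 7 - (2*5 - 1*4)/8 = 7 - (10 - 4)/8 = 7 - ⅛*6 = 7 - ¾ = 25/4 ≈ 6.2500)
W*(n(59) - 1*2265) = 25*(-37 - 1*2265)/4 = 25*(-37 - 2265)/4 = (25/4)*(-2302) = -28775/2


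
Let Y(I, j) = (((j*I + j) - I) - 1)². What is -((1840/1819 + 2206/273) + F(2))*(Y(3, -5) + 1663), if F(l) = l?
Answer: -12332877712/496587 ≈ -24835.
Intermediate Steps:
Y(I, j) = (-1 + j - I + I*j)² (Y(I, j) = (((I*j + j) - I) - 1)² = (((j + I*j) - I) - 1)² = ((j - I + I*j) - 1)² = (-1 + j - I + I*j)²)
-((1840/1819 + 2206/273) + F(2))*(Y(3, -5) + 1663) = -((1840/1819 + 2206/273) + 2)*((-1 - 5 - 1*3 + 3*(-5))² + 1663) = -((1840*(1/1819) + 2206*(1/273)) + 2)*((-1 - 5 - 3 - 15)² + 1663) = -((1840/1819 + 2206/273) + 2)*((-24)² + 1663) = -(4515034/496587 + 2)*(576 + 1663) = -5508208*2239/496587 = -1*12332877712/496587 = -12332877712/496587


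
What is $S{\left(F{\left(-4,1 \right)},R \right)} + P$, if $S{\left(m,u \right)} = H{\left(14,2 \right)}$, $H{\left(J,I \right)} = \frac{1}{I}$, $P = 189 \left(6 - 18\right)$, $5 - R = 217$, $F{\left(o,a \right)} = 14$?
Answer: $- \frac{4535}{2} \approx -2267.5$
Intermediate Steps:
$R = -212$ ($R = 5 - 217 = -212$)
$P = -2268$ ($P = 189 \left(6 - 18\right) = 189 \left(-12\right) = -2268$)
$S{\left(m,u \right)} = \frac{1}{2}$
$S{\left(F{\left(-4,1 \right)},R \right)} + P = \frac{1}{2} - 2268 = - \frac{4535}{2}$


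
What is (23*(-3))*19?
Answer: -1311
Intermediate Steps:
(23*(-3))*19 = -69*19 = -1311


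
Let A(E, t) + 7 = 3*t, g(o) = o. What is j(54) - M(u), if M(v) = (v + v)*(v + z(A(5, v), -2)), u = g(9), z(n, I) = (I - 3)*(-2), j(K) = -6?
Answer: -348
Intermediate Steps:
A(E, t) = -7 + 3*t
z(n, I) = 6 - 2*I (z(n, I) = (-3 + I)*(-2) = 6 - 2*I)
u = 9
M(v) = 2*v*(10 + v) (M(v) = (v + v)*(v + (6 - 2*(-2))) = (2*v)*(v + (6 + 4)) = (2*v)*(v + 10) = (2*v)*(10 + v) = 2*v*(10 + v))
j(54) - M(u) = -6 - 2*9*(10 + 9) = -6 - 2*9*19 = -6 - 1*342 = -6 - 342 = -348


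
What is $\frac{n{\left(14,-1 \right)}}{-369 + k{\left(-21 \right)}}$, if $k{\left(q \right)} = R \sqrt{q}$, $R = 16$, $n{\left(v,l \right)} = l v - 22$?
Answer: $\frac{4428}{47179} + \frac{192 i \sqrt{21}}{47179} \approx 0.093855 + 0.018649 i$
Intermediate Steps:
$n{\left(v,l \right)} = -22 + l v$
$k{\left(q \right)} = 16 \sqrt{q}$
$\frac{n{\left(14,-1 \right)}}{-369 + k{\left(-21 \right)}} = \frac{-22 - 14}{-369 + 16 \sqrt{-21}} = \frac{-22 - 14}{-369 + 16 i \sqrt{21}} = - \frac{36}{-369 + 16 i \sqrt{21}}$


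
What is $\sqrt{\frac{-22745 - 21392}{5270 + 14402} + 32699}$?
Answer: $\frac{\sqrt{3163309686538}}{9836} \approx 180.82$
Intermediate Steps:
$\sqrt{\frac{-22745 - 21392}{5270 + 14402} + 32699} = \sqrt{- \frac{44137}{19672} + 32699} = \sqrt{\frac{643210591}{19672}} = \frac{\sqrt{3163309686538}}{9836}$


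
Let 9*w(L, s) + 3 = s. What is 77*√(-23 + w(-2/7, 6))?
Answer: 154*I*√51/3 ≈ 366.59*I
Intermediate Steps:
w(L, s) = -⅓ + s/9
77*√(-23 + w(-2/7, 6)) = 77*√(-23 + (-⅓ + (⅑)*6)) = 77*√(-23 + (-⅓ + ⅔)) = 77*√(-23 + ⅓) = 77*√(-68/3) = 77*(2*I*√51/3) = 154*I*√51/3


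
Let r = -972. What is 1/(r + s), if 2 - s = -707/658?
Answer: -94/91079 ≈ -0.0010321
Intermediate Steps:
s = 289/94 (s = 2 - (-707)/658 = 2 - 1*(-101/94) = 2 + 101/94 = 289/94 ≈ 3.0745)
1/(r + s) = 1/(-972 + 289/94) = 1/(-91079/94) = -94/91079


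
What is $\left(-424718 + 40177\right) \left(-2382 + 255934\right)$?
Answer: $-97501139632$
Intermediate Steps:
$\left(-424718 + 40177\right) \left(-2382 + 255934\right) = \left(-384541\right) 253552 = -97501139632$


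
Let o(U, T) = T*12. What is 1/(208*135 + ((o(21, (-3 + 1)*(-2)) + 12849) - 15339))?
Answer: 1/25638 ≈ 3.9005e-5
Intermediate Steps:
o(U, T) = 12*T
1/(208*135 + ((o(21, (-3 + 1)*(-2)) + 12849) - 15339)) = 1/(208*135 + ((12*((-3 + 1)*(-2)) + 12849) - 15339)) = 1/(28080 + ((12*(-2*(-2)) + 12849) - 15339)) = 1/(28080 + ((12*4 + 12849) - 15339)) = 1/(28080 + ((48 + 12849) - 15339)) = 1/(28080 + (12897 - 15339)) = 1/(28080 - 2442) = 1/25638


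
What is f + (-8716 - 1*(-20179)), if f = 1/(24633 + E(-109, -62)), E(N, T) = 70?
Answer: 283170490/24703 ≈ 11463.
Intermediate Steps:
f = 1/24703 (f = 1/(24633 + 70) = 1/24703 ≈ 4.0481e-5)
f + (-8716 - 1*(-20179)) = 1/24703 + (-8716 - 1*(-20179)) = 1/24703 + (-8716 + 20179) = 1/24703 + 11463 = 283170490/24703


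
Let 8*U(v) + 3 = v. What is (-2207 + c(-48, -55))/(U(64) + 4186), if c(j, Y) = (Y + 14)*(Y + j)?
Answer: 5376/11183 ≈ 0.48073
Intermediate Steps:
c(j, Y) = (14 + Y)*(Y + j)
U(v) = -3/8 + v/8
(-2207 + c(-48, -55))/(U(64) + 4186) = (-2207 + ((-55)**2 + 14*(-55) + 14*(-48) - 55*(-48)))/((-3/8 + (1/8)*64) + 4186) = (-2207 + (3025 - 770 - 672 + 2640))/((-3/8 + 8) + 4186) = (-2207 + 4223)/(61/8 + 4186) = 2016/(33549/8) = 2016*(8/33549) = 5376/11183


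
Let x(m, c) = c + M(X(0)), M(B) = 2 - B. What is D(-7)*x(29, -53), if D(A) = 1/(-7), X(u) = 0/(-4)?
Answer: 51/7 ≈ 7.2857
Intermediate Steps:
X(u) = 0 (X(u) = 0*(-¼) = 0)
D(A) = -⅐
x(m, c) = 2 + c (x(m, c) = c + (2 - 1*0) = c + (2 + 0) = c + 2 = 2 + c)
D(-7)*x(29, -53) = -(2 - 53)/7 = -⅐*(-51) = 51/7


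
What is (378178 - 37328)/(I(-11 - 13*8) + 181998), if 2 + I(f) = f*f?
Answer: 340850/195221 ≈ 1.7460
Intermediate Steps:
I(f) = -2 + f**2 (I(f) = -2 + f*f = -2 + f**2)
(378178 - 37328)/(I(-11 - 13*8) + 181998) = (378178 - 37328)/((-2 + (-11 - 13*8)**2) + 181998) = 340850/((-2 + (-11 - 104)**2) + 181998) = 340850/((-2 + (-115)**2) + 181998) = 340850/((-2 + 13225) + 181998) = 340850/(13223 + 181998) = 340850/195221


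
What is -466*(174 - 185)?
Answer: 5126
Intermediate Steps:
-466*(174 - 185) = -466*(-11) = 5126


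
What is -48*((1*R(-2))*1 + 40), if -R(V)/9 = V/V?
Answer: -1488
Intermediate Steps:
R(V) = -9 (R(V) = -9*V/V = -9*1 = -9)
-48*((1*R(-2))*1 + 40) = -48*((1*(-9))*1 + 40) = -48*(-9*1 + 40) = -48*(-9 + 40) = -48*31 = -1488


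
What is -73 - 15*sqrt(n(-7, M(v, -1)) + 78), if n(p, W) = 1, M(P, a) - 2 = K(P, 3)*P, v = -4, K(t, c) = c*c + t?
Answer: -73 - 15*sqrt(79) ≈ -206.32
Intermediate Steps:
K(t, c) = t + c**2 (K(t, c) = c**2 + t = t + c**2)
M(P, a) = 2 + P*(9 + P) (M(P, a) = 2 + (P + 3**2)*P = 2 + (P + 9)*P = 2 + (9 + P)*P = 2 + P*(9 + P))
-73 - 15*sqrt(n(-7, M(v, -1)) + 78) = -73 - 15*sqrt(1 + 78) = -73 - 15*sqrt(79)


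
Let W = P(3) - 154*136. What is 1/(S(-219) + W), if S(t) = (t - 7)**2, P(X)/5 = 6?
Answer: 1/30162 ≈ 3.3154e-5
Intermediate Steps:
P(X) = 30 (P(X) = 5*6 = 30)
S(t) = (-7 + t)**2
W = -20914 (W = 30 - 154*136 = 30 - 20944 = -20914)
1/(S(-219) + W) = 1/((-7 - 219)**2 - 20914) = 1/((-226)**2 - 20914) = 1/(51076 - 20914) = 1/30162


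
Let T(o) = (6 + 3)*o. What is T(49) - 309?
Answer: 132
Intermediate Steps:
T(o) = 9*o
T(49) - 309 = 9*49 - 309 = 441 - 309 = 132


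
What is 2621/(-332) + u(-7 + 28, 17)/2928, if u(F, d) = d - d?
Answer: -2621/332 ≈ -7.8946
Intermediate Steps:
u(F, d) = 0
2621/(-332) + u(-7 + 28, 17)/2928 = 2621/(-332) + 0/2928 = 2621*(-1/332) + 0*(1/2928) = -2621/332 + 0 = -2621/332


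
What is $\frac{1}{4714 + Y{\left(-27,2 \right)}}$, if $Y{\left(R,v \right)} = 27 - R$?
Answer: $\frac{1}{4768} \approx 0.00020973$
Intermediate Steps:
$\frac{1}{4714 + Y{\left(-27,2 \right)}} = \frac{1}{4714 + \left(27 - -27\right)} = \frac{1}{4714 + \left(27 + 27\right)} = \frac{1}{4714 + 54} = \frac{1}{4768}$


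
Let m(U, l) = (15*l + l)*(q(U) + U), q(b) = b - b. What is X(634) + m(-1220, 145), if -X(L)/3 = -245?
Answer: -2829665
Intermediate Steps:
X(L) = 735 (X(L) = -3*(-245) = 735)
q(b) = 0
m(U, l) = 16*U*l (m(U, l) = (15*l + l)*(0 + U) = (16*l)*U = 16*U*l)
X(634) + m(-1220, 145) = 735 + 16*(-1220)*145 = 735 - 2830400 = -2829665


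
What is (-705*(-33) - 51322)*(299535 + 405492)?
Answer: -19780942539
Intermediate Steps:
(-705*(-33) - 51322)*(299535 + 405492) = (23265 - 51322)*705027 = -28057*705027 = -19780942539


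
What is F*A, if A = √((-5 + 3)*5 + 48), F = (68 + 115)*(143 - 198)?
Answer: -10065*√38 ≈ -62045.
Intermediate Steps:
F = -10065 (F = 183*(-55) = -10065)
A = √38 (A = √(-2*5 + 48) = √(-10 + 48) = √38 ≈ 6.1644)
F*A = -10065*√38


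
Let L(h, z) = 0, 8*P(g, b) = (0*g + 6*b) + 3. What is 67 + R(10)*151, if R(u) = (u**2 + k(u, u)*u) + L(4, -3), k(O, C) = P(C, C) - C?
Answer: 47833/4 ≈ 11958.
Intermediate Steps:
P(g, b) = 3/8 + 3*b/4 (P(g, b) = ((0*g + 6*b) + 3)/8 = ((0 + 6*b) + 3)/8 = (6*b + 3)/8 = (3 + 6*b)/8 = 3/8 + 3*b/4)
k(O, C) = 3/8 - C/4 (k(O, C) = (3/8 + 3*C/4) - C = 3/8 - C/4)
R(u) = u**2 + u*(3/8 - u/4) (R(u) = (u**2 + (3/8 - u/4)*u) + 0 = (u**2 + u*(3/8 - u/4)) + 0 = u**2 + u*(3/8 - u/4))
67 + R(10)*151 = 67 + ((3/8)*10*(1 + 2*10))*151 = 67 + ((3/8)*10*(1 + 20))*151 = 67 + ((3/8)*10*21)*151 = 67 + (315/4)*151 = 67 + 47565/4 = 47833/4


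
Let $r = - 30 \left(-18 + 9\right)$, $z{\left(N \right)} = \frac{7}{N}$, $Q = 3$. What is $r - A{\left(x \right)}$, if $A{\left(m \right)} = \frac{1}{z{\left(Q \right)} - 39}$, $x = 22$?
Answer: $\frac{29703}{110} \approx 270.03$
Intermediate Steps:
$A{\left(m \right)} = - \frac{3}{110}$ ($A{\left(m \right)} = \frac{1}{\frac{7}{3} - 39} = \frac{1}{- \frac{110}{3}} = - \frac{3}{110}$)
$r = 270$ ($r = \left(-30\right) \left(-9\right) = 270$)
$r - A{\left(x \right)} = 270 - - \frac{3}{110} = 270 + \frac{3}{110} = \frac{29703}{110}$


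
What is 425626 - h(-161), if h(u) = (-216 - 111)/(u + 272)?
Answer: 15748271/37 ≈ 4.2563e+5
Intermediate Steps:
h(u) = -327/(272 + u)
425626 - h(-161) = 425626 - (-327)/(272 - 161) = 425626 - (-327)/111 = 425626 - 1*(-109/37) = 425626 + 109/37 = 15748271/37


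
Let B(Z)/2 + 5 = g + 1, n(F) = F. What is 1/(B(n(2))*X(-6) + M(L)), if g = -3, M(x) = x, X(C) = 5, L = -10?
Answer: -1/80 ≈ -0.012500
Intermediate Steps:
B(Z) = -14 (B(Z) = -10 + 2*(-3 + 1) = -10 + 2*(-2) = -10 - 4 = -14)
1/(B(n(2))*X(-6) + M(L)) = 1/(-14*5 - 10) = 1/(-70 - 10) = 1/(-80) = -1/80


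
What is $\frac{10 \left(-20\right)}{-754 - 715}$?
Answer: $\frac{200}{1469} \approx 0.13615$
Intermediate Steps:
$\frac{10 \left(-20\right)}{-754 - 715} = \frac{1}{-1469} \left(-200\right) = \left(- \frac{1}{1469}\right) \left(-200\right) = \frac{200}{1469}$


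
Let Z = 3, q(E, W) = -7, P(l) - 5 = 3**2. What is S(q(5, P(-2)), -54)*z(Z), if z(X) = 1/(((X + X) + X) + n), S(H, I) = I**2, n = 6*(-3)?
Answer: -324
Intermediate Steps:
P(l) = 14 (P(l) = 5 + 3**2 = 5 + 9 = 14)
n = -18
z(X) = 1/(-18 + 3*X) (z(X) = 1/(((X + X) + X) - 18) = 1/((2*X + X) - 18) = 1/(3*X - 18) = 1/(-18 + 3*X))
S(q(5, P(-2)), -54)*z(Z) = (-54)**2*(1/(3*(-6 + 3))) = 2916*((1/3)/(-3)) = 2916*((1/3)*(-1/3)) = 2916*(-1/9) = -324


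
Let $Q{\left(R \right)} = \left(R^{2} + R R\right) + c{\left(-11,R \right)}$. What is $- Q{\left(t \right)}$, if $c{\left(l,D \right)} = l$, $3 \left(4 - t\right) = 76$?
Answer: $- \frac{8093}{9} \approx -899.22$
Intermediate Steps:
$t = - \frac{64}{3}$ ($t = 4 - \frac{76}{3} = - \frac{64}{3} \approx -21.333$)
$Q{\left(R \right)} = -11 + 2 R^{2}$ ($Q{\left(R \right)} = \left(R^{2} + R R\right) - 11 = \left(R^{2} + R^{2}\right) - 11 = 2 R^{2} - 11 = -11 + 2 R^{2}$)
$- Q{\left(t \right)} = - (-11 + 2 \left(- \frac{64}{3}\right)^{2}) = - (-11 + 2 \cdot \frac{4096}{9}) = - (-11 + \frac{8192}{9}) = \left(-1\right) \frac{8093}{9} = - \frac{8093}{9}$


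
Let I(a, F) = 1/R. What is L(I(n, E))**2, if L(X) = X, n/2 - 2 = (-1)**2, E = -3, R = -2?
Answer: 1/4 ≈ 0.25000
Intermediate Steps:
n = 6 (n = 4 + 2*(-1)**2 = 4 + 2*1 = 4 + 2 = 6)
I(a, F) = -1/2 (I(a, F) = 1/(-2) = -1/2)
L(I(n, E))**2 = (-1/2)**2 = 1/4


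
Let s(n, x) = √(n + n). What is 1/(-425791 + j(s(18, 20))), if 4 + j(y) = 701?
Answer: -1/425094 ≈ -2.3524e-6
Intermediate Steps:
s(n, x) = √2*√n (s(n, x) = √(2*n) = √2*√n)
j(y) = 697 (j(y) = -4 + 701 = 697)
1/(-425791 + j(s(18, 20))) = 1/(-425791 + 697) = 1/(-425094) = -1/425094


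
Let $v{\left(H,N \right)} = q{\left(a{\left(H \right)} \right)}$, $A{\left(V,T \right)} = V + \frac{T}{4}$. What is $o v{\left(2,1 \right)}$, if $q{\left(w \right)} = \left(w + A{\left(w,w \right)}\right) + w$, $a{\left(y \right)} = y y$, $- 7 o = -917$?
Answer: $1703$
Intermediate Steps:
$A{\left(V,T \right)} = V + \frac{T}{4}$ ($A{\left(V,T \right)} = V + T \frac{1}{4} = V + \frac{T}{4}$)
$o = 131$ ($o = \left(- \frac{1}{7}\right) \left(-917\right) = 131$)
$a{\left(y \right)} = y^{2}$
$q{\left(w \right)} = \frac{13 w}{4}$ ($q{\left(w \right)} = \left(w + \left(w + \frac{w}{4}\right)\right) + w = \left(w + \frac{5 w}{4}\right) + w = \frac{9 w}{4} + w = \frac{13 w}{4}$)
$v{\left(H,N \right)} = \frac{13 H^{2}}{4}$
$o v{\left(2,1 \right)} = 131 \frac{13 \cdot 2^{2}}{4} = 131 \cdot \frac{13}{4} \cdot 4 = 131 \cdot 13 = 1703$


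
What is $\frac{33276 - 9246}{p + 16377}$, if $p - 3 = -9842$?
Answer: $\frac{12015}{3269} \approx 3.6754$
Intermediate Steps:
$p = -9839$ ($p = 3 - 9842 = -9839$)
$\frac{33276 - 9246}{p + 16377} = \frac{33276 - 9246}{-9839 + 16377} = \frac{24030}{6538} = 24030 \cdot \frac{1}{6538} = \frac{12015}{3269}$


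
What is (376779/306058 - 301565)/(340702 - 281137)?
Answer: -92296003991/18230344770 ≈ -5.0628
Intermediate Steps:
(376779/306058 - 301565)/(340702 - 281137) = (376779*(1/306058) - 301565)/59565 = (376779/306058 - 301565)*(1/59565) = -92296003991/306058*1/59565 = -92296003991/18230344770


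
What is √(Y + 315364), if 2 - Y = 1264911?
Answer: 3*I*√105505 ≈ 974.45*I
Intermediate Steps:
Y = -1264909 (Y = 2 - 1*1264911 = 2 - 1264911 = -1264909)
√(Y + 315364) = √(-1264909 + 315364) = √(-949545) = 3*I*√105505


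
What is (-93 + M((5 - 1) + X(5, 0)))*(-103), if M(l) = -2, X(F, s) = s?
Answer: 9785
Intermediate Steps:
(-93 + M((5 - 1) + X(5, 0)))*(-103) = (-93 - 2)*(-103) = -95*(-103) = 9785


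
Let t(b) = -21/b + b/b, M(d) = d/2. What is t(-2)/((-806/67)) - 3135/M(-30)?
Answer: 335367/1612 ≈ 208.04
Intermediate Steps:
M(d) = d/2 (M(d) = d*(1/2) = d/2)
t(b) = 1 - 21/b (t(b) = -21/b + 1 = 1 - 21/b)
t(-2)/((-806/67)) - 3135/M(-30) = ((-21 - 2)/(-2))/((-806/67)) - 3135/((1/2)*(-30)) = (-1/2*(-23))/((-806/67)) - 3135/(-15) = 23/(2*((-31*26/67))) - 3135*(-1/15) = 23/(2*(-806/67)) + 209 = (23/2)*(-67/806) + 209 = -1541/1612 + 209 = 335367/1612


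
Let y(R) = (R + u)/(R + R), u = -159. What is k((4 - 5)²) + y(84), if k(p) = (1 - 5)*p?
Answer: -249/56 ≈ -4.4464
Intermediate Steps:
y(R) = (-159 + R)/(2*R) (y(R) = (R - 159)/(R + R) = (-159 + R)/((2*R)) = (-159 + R)*(1/(2*R)) = (-159 + R)/(2*R))
k(p) = -4*p
k((4 - 5)²) + y(84) = -4*(4 - 5)² + (½)*(-159 + 84)/84 = -4*(-1)² + (½)*(1/84)*(-75) = -4*1 - 25/56 = -4 - 25/56 = -249/56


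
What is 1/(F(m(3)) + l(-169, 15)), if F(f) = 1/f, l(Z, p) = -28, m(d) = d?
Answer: -3/83 ≈ -0.036145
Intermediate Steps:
1/(F(m(3)) + l(-169, 15)) = 1/(1/3 - 28) = 1/(-83/3) = -3/83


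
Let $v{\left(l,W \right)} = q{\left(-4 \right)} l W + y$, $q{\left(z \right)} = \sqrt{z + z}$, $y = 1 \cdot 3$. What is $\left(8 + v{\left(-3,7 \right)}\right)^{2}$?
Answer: $\left(11 - 42 i \sqrt{2}\right)^{2} \approx -3407.0 - 1306.7 i$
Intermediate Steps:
$y = 3$
$q{\left(z \right)} = \sqrt{2} \sqrt{z}$ ($q{\left(z \right)} = \sqrt{2 z} = \sqrt{2} \sqrt{z}$)
$v{\left(l,W \right)} = 3 + 2 i W l \sqrt{2}$ ($v{\left(l,W \right)} = \sqrt{2} \sqrt{-4} l W + 3 = \sqrt{2} \cdot 2 i l W + 3 = 2 i \sqrt{2} l W + 3 = 2 i l \sqrt{2} W + 3 = 2 i W l \sqrt{2} + 3 = 3 + 2 i W l \sqrt{2}$)
$\left(8 + v{\left(-3,7 \right)}\right)^{2} = \left(8 + \left(3 + 2 i 7 \left(-3\right) \sqrt{2}\right)\right)^{2} = \left(8 + \left(3 - 42 i \sqrt{2}\right)\right)^{2} = \left(11 - 42 i \sqrt{2}\right)^{2}$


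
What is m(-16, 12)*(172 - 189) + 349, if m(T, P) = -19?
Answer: 672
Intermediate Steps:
m(-16, 12)*(172 - 189) + 349 = -19*(172 - 189) + 349 = -19*(-17) + 349 = 323 + 349 = 672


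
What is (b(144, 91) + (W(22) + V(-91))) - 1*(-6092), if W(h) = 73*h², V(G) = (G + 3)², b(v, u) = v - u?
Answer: 49221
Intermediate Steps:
V(G) = (3 + G)²
(b(144, 91) + (W(22) + V(-91))) - 1*(-6092) = ((144 - 1*91) + (73*22² + (3 - 91)²)) - 1*(-6092) = ((144 - 91) + (73*484 + (-88)²)) + 6092 = (53 + (35332 + 7744)) + 6092 = (53 + 43076) + 6092 = 43129 + 6092 = 49221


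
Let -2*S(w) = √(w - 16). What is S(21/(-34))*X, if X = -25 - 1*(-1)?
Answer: 6*I*√19210/17 ≈ 48.918*I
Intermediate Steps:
S(w) = -√(-16 + w)/2 (S(w) = -√(w - 16)/2 = -√(-16 + w)/2)
X = -24 (X = -25 + 1 = -24)
S(21/(-34))*X = -√(-16 + 21/(-34))/2*(-24) = -√(-16 + 21*(-1/34))/2*(-24) = -√(-16 - 21/34)/2*(-24) = -I*√19210/68*(-24) = 6*I*√19210/17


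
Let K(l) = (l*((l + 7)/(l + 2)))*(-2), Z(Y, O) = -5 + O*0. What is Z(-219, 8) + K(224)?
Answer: -52309/113 ≈ -462.91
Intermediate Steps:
Z(Y, O) = -5 (Z(Y, O) = -5 + 0 = -5)
K(l) = -2*l*(7 + l)/(2 + l) (K(l) = (l*((7 + l)/(2 + l)))*(-2) = (l*(7 + l)/(2 + l))*(-2) = -2*l*(7 + l)/(2 + l))
Z(-219, 8) + K(224) = -5 - 2*224*(7 + 224)/(2 + 224) = -5 - 2*224*231/226 = -5 - 2*224*1/226*231 = -5 - 51744/113 = -52309/113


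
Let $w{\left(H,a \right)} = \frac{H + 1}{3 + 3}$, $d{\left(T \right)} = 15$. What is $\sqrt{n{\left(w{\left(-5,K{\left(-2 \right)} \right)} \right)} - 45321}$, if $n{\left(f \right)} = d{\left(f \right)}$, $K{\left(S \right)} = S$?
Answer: $3 i \sqrt{5034} \approx 212.85 i$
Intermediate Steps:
$w{\left(H,a \right)} = \frac{1}{6} + \frac{H}{6}$ ($w{\left(H,a \right)} = \frac{1 + H}{6} = \left(1 + H\right) \frac{1}{6} = \frac{1}{6} + \frac{H}{6}$)
$n{\left(f \right)} = 15$
$\sqrt{n{\left(w{\left(-5,K{\left(-2 \right)} \right)} \right)} - 45321} = \sqrt{15 - 45321} = \sqrt{-45306} = 3 i \sqrt{5034}$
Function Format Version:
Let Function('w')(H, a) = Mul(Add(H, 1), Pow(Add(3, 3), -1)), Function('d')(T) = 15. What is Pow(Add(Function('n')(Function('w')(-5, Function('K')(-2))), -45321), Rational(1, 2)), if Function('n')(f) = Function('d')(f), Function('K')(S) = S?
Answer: Mul(3, I, Pow(5034, Rational(1, 2))) ≈ Mul(212.85, I)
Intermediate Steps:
Function('w')(H, a) = Add(Rational(1, 6), Mul(Rational(1, 6), H)) (Function('w')(H, a) = Mul(Add(1, H), Pow(6, -1)) = Mul(Add(1, H), Rational(1, 6)) = Add(Rational(1, 6), Mul(Rational(1, 6), H)))
Function('n')(f) = 15
Pow(Add(Function('n')(Function('w')(-5, Function('K')(-2))), -45321), Rational(1, 2)) = Pow(Add(15, -45321), Rational(1, 2)) = Pow(-45306, Rational(1, 2)) = Mul(3, I, Pow(5034, Rational(1, 2)))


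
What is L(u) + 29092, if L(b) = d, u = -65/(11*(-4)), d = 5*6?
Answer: 29122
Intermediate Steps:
d = 30
u = 65/44 (u = -65/(-44) = -65*(-1/44) = 65/44 ≈ 1.4773)
L(b) = 30
L(u) + 29092 = 30 + 29092 = 29122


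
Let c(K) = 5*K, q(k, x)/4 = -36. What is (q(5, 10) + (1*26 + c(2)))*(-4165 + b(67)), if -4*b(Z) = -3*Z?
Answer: 444393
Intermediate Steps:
q(k, x) = -144 (q(k, x) = 4*(-36) = -144)
b(Z) = 3*Z/4 (b(Z) = -(-3)*Z/4 = 3*Z/4)
(q(5, 10) + (1*26 + c(2)))*(-4165 + b(67)) = (-144 + (1*26 + 5*2))*(-4165 + (¾)*67) = (-144 + (26 + 10))*(-4165 + 201/4) = (-144 + 36)*(-16459/4) = -108*(-16459/4) = 444393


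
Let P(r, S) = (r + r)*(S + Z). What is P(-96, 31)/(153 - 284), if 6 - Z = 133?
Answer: -18432/131 ≈ -140.70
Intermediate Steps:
Z = -127 (Z = 6 - 1*133 = 6 - 133 = -127)
P(r, S) = 2*r*(-127 + S) (P(r, S) = (r + r)*(S - 127) = (2*r)*(-127 + S) = 2*r*(-127 + S))
P(-96, 31)/(153 - 284) = (2*(-96)*(-127 + 31))/(153 - 284) = (2*(-96)*(-96))/(-131) = 18432*(-1/131) = -18432/131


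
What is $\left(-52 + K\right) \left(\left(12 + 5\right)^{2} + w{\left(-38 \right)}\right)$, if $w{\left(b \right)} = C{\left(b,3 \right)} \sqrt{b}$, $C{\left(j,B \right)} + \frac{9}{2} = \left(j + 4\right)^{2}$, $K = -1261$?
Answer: $-379457 - \frac{3023839 i \sqrt{38}}{2} \approx -3.7946 \cdot 10^{5} - 9.3201 \cdot 10^{6} i$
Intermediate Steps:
$C{\left(j,B \right)} = - \frac{9}{2} + \left(4 + j\right)^{2}$ ($C{\left(j,B \right)} = - \frac{9}{2} + \left(j + 4\right)^{2} = - \frac{9}{2} + \left(4 + j\right)^{2}$)
$w{\left(b \right)} = \sqrt{b} \left(- \frac{9}{2} + \left(4 + b\right)^{2}\right)$ ($w{\left(b \right)} = \left(- \frac{9}{2} + \left(4 + b\right)^{2}\right) \sqrt{b} = \sqrt{b} \left(- \frac{9}{2} + \left(4 + b\right)^{2}\right)$)
$\left(-52 + K\right) \left(\left(12 + 5\right)^{2} + w{\left(-38 \right)}\right) = \left(-52 - 1261\right) \left(\left(12 + 5\right)^{2} + \sqrt{-38} \left(- \frac{9}{2} + \left(4 - 38\right)^{2}\right)\right) = - 1313 \left(17^{2} + i \sqrt{38} \left(- \frac{9}{2} + \left(-34\right)^{2}\right)\right) = - 1313 \left(289 + i \sqrt{38} \left(- \frac{9}{2} + 1156\right)\right) = - 1313 \left(289 + i \sqrt{38} \cdot \frac{2303}{2}\right) = - 1313 \left(289 + \frac{2303 i \sqrt{38}}{2}\right) = -379457 - \frac{3023839 i \sqrt{38}}{2}$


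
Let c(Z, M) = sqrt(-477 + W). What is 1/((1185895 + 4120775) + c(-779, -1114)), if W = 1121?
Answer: 2653335/14080373244128 - sqrt(161)/14080373244128 ≈ 1.8844e-7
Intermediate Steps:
c(Z, M) = 2*sqrt(161) (c(Z, M) = sqrt(-477 + 1121) = sqrt(644) = 2*sqrt(161))
1/((1185895 + 4120775) + c(-779, -1114)) = 1/((1185895 + 4120775) + 2*sqrt(161)) = 1/(5306670 + 2*sqrt(161))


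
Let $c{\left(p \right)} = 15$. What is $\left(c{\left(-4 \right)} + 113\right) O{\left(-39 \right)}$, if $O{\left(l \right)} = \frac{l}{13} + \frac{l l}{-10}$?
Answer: $- \frac{99264}{5} \approx -19853.0$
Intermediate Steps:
$O{\left(l \right)} = - \frac{l^{2}}{10} + \frac{l}{13}$ ($O{\left(l \right)} = l \frac{1}{13} + l^{2} \left(- \frac{1}{10}\right) = \frac{l}{13} - \frac{l^{2}}{10} = - \frac{l^{2}}{10} + \frac{l}{13}$)
$\left(c{\left(-4 \right)} + 113\right) O{\left(-39 \right)} = \left(15 + 113\right) \frac{1}{130} \left(-39\right) \left(10 - -507\right) = 128 \cdot \frac{1}{130} \left(-39\right) \left(10 + 507\right) = 128 \cdot \frac{1}{130} \left(-39\right) 517 = 128 \left(- \frac{1551}{10}\right) = - \frac{99264}{5}$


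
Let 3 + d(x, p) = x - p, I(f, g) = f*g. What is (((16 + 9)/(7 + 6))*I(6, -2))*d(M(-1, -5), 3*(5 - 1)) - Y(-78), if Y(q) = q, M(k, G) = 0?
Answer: 5514/13 ≈ 424.15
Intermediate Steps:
d(x, p) = -3 + x - p (d(x, p) = -3 + (x - p) = -3 + x - p)
(((16 + 9)/(7 + 6))*I(6, -2))*d(M(-1, -5), 3*(5 - 1)) - Y(-78) = (((16 + 9)/(7 + 6))*(6*(-2)))*(-3 + 0 - 3*(5 - 1)) - 1*(-78) = ((25/13)*(-12))*(-3 + 0 - 3*4) + 78 = ((25*(1/13))*(-12))*(-3 + 0 - 1*12) + 78 = ((25/13)*(-12))*(-3 + 0 - 12) + 78 = -300/13*(-15) + 78 = 4500/13 + 78 = 5514/13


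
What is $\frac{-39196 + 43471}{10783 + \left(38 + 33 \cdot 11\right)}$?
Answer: $\frac{1425}{3728} \approx 0.38224$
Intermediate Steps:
$\frac{-39196 + 43471}{10783 + \left(38 + 33 \cdot 11\right)} = \frac{4275}{10783 + \left(38 + 363\right)} = \frac{4275}{10783 + 401} = \frac{4275}{11184} = 4275 \cdot \frac{1}{11184} = \frac{1425}{3728}$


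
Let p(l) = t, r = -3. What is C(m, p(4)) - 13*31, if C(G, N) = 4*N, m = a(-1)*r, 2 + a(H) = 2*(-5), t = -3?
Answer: -415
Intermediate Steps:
a(H) = -12 (a(H) = -2 + 2*(-5) = -2 - 10 = -12)
p(l) = -3
m = 36 (m = -12*(-3) = 36)
C(m, p(4)) - 13*31 = 4*(-3) - 13*31 = -12 - 403 = -415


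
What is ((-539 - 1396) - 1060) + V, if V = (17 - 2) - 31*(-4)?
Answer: -2856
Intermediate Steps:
V = 139 (V = 15 + 124 = 139)
((-539 - 1396) - 1060) + V = ((-539 - 1396) - 1060) + 139 = (-1935 - 1060) + 139 = -2995 + 139 = -2856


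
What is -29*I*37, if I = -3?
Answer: 3219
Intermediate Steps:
-29*I*37 = -29*(-3)*37 = 87*37 = 3219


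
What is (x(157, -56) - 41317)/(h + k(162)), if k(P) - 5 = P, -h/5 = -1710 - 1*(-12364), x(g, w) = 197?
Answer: 41120/53103 ≈ 0.77434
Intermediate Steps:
h = -53270 (h = -5*(-1710 - 1*(-12364)) = -5*(-1710 + 12364) = -5*10654 = -53270)
k(P) = 5 + P
(x(157, -56) - 41317)/(h + k(162)) = (197 - 41317)/(-53270 + (5 + 162)) = -41120/(-53270 + 167) = -41120/(-53103) = -41120*(-1/53103) = 41120/53103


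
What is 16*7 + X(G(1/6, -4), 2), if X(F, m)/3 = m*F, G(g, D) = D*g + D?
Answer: 84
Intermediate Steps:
G(g, D) = D + D*g
X(F, m) = 3*F*m (X(F, m) = 3*(m*F) = 3*(F*m) = 3*F*m)
16*7 + X(G(1/6, -4), 2) = 16*7 + 3*(-4*(1 + 1/6))*2 = 112 + 3*(-4*(1 + 1*(1/6)))*2 = 112 + 3*(-4*(1 + 1/6))*2 = 112 + 3*(-4*7/6)*2 = 112 + 3*(-14/3)*2 = 112 - 28 = 84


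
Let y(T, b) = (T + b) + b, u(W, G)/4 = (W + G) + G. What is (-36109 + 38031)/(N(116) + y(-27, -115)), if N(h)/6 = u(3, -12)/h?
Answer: -55738/7579 ≈ -7.3543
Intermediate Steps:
u(W, G) = 4*W + 8*G (u(W, G) = 4*((W + G) + G) = 4*((G + W) + G) = 4*(W + 2*G) = 4*W + 8*G)
y(T, b) = T + 2*b
N(h) = -504/h (N(h) = 6*((4*3 + 8*(-12))/h) = 6*((12 - 96)/h) = 6*(-84/h) = -504/h)
(-36109 + 38031)/(N(116) + y(-27, -115)) = (-36109 + 38031)/(-504/116 + (-27 + 2*(-115))) = 1922/(-504*1/116 + (-27 - 230)) = 1922/(-126/29 - 257) = 1922/(-7579/29) = 1922*(-29/7579) = -55738/7579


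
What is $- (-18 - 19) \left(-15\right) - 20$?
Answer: $-575$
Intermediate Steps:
$- (-18 - 19) \left(-15\right) - 20 = \left(-1\right) \left(-37\right) \left(-15\right) - 20 = 37 \left(-15\right) - 20 = -555 - 20 = -575$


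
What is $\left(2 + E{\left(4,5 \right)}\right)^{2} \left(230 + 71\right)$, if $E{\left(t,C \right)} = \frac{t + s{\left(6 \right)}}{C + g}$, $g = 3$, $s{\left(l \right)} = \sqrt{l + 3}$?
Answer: $\frac{159229}{64} \approx 2488.0$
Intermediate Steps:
$s{\left(l \right)} = \sqrt{3 + l}$
$E{\left(t,C \right)} = \frac{3 + t}{3 + C}$ ($E{\left(t,C \right)} = \frac{t + \sqrt{3 + 6}}{C + 3} = \frac{t + \sqrt{9}}{3 + C} = \frac{t + 3}{3 + C} = \frac{3 + t}{3 + C}$)
$\left(2 + E{\left(4,5 \right)}\right)^{2} \left(230 + 71\right) = \left(2 + \frac{3 + 4}{3 + 5}\right)^{2} \left(230 + 71\right) = \left(2 + \frac{1}{8} \cdot 7\right)^{2} \cdot 301 = \left(2 + \frac{7}{8}\right)^{2} \cdot 301 = \left(\frac{23}{8}\right)^{2} \cdot 301 = \frac{529}{64} \cdot 301 = \frac{159229}{64}$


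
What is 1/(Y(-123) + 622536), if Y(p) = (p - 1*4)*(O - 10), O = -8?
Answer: 1/624822 ≈ 1.6005e-6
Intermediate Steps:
Y(p) = 72 - 18*p (Y(p) = (p - 1*4)*(-8 - 10) = (p - 4)*(-18) = (-4 + p)*(-18) = 72 - 18*p)
1/(Y(-123) + 622536) = 1/((72 - 18*(-123)) + 622536) = 1/((72 + 2214) + 622536) = 1/(2286 + 622536) = 1/624822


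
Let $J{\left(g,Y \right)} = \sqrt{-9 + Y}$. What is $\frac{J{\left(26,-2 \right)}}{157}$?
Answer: $\frac{i \sqrt{11}}{157} \approx 0.021125 i$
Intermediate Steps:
$\frac{J{\left(26,-2 \right)}}{157} = \frac{\sqrt{-9 - 2}}{157} = \sqrt{-11} \cdot \frac{1}{157} = i \sqrt{11} \cdot \frac{1}{157} = \frac{i \sqrt{11}}{157}$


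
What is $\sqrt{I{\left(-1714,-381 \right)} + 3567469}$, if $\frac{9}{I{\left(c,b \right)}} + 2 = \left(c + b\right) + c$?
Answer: $\frac{5 \sqrt{2072516975914}}{3811} \approx 1888.8$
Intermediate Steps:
$I{\left(c,b \right)} = \frac{9}{-2 + b + 2 c}$ ($I{\left(c,b \right)} = \frac{9}{-2 + \left(\left(c + b\right) + c\right)} = \frac{9}{-2 + \left(\left(b + c\right) + c\right)} = \frac{9}{-2 + \left(b + 2 c\right)} = \frac{9}{-2 + b + 2 c}$)
$\sqrt{I{\left(-1714,-381 \right)} + 3567469} = \sqrt{\frac{9}{-2 - 381 + 2 \left(-1714\right)} + 3567469} = \sqrt{\frac{9}{-2 - 381 - 3428} + 3567469} = \sqrt{\frac{9}{-3811} + 3567469} = \sqrt{9 \left(- \frac{1}{3811}\right) + 3567469} = \sqrt{- \frac{9}{3811} + 3567469} = \sqrt{\frac{13595624350}{3811}} = \frac{5 \sqrt{2072516975914}}{3811}$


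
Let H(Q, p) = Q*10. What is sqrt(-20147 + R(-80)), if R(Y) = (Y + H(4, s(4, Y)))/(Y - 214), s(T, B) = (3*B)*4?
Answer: I*sqrt(8884767)/21 ≈ 141.94*I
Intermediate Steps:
s(T, B) = 12*B
H(Q, p) = 10*Q
R(Y) = (40 + Y)/(-214 + Y) (R(Y) = (Y + 10*4)/(Y - 214) = (Y + 40)/(-214 + Y) = (40 + Y)/(-214 + Y))
sqrt(-20147 + R(-80)) = sqrt(-20147 + (40 - 80)/(-214 - 80)) = sqrt(-20147 - 40/(-294)) = sqrt(-20147 - 1/294*(-40)) = sqrt(-20147 + 20/147) = sqrt(-2961589/147) = I*sqrt(8884767)/21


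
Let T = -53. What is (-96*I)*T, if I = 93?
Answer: 473184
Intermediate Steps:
(-96*I)*T = -96*93*(-53) = -8928*(-53) = 473184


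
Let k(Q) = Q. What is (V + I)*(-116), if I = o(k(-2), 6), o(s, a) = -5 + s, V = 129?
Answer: -14152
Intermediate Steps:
I = -7 (I = -5 - 2 = -7)
(V + I)*(-116) = (129 - 7)*(-116) = 122*(-116) = -14152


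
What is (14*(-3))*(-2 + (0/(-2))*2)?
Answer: 84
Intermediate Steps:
(14*(-3))*(-2 + (0/(-2))*2) = -42*(-2 + (0*(-½))*2) = -42*(-2 + 0*2) = -42*(-2 + 0) = -42*(-2) = 84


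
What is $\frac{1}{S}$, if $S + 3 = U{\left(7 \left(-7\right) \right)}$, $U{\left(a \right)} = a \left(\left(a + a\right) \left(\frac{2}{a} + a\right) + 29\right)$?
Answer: $- \frac{1}{236918} \approx -4.2209 \cdot 10^{-6}$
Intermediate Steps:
$U{\left(a \right)} = a \left(29 + 2 a \left(a + \frac{2}{a}\right)\right)$ ($U{\left(a \right)} = a \left(2 a \left(a + \frac{2}{a}\right) + 29\right) = a \left(29 + 2 a \left(a + \frac{2}{a}\right)\right)$)
$S = -236918$ ($S = -3 + 7 \left(-7\right) \left(33 + 2 \left(7 \left(-7\right)\right)^{2}\right) = -3 - 49 \left(33 + 2 \left(-49\right)^{2}\right) = -3 - 49 \left(33 + 2 \cdot 2401\right) = -3 - 49 \left(33 + 4802\right) = -3 - 236915 = -236918$)
$\frac{1}{S} = \frac{1}{-236918} = - \frac{1}{236918}$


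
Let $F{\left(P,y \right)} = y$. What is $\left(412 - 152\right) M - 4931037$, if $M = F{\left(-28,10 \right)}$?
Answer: $-4928437$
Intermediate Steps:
$M = 10$
$\left(412 - 152\right) M - 4931037 = \left(412 - 152\right) 10 - 4931037 = 260 \cdot 10 - 4931037 = 2600 - 4931037 = -4928437$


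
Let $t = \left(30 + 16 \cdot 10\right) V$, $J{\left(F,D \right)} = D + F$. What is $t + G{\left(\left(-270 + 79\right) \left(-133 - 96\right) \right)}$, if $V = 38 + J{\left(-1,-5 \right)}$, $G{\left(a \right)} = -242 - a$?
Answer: $-37901$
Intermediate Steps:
$V = 32$ ($V = 38 - 6 = 32$)
$t = 6080$ ($t = \left(30 + 16 \cdot 10\right) 32 = \left(30 + 160\right) 32 = 190 \cdot 32 = 6080$)
$t + G{\left(\left(-270 + 79\right) \left(-133 - 96\right) \right)} = 6080 - \left(242 + \left(-270 + 79\right) \left(-133 - 96\right)\right) = 6080 - \left(242 - -43739\right) = 6080 - 43981 = -37901$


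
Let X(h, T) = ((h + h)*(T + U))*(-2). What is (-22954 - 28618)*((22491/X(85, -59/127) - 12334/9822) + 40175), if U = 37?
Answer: -236044904643031217/113935200 ≈ -2.0717e+9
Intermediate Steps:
X(h, T) = -4*h*(37 + T) (X(h, T) = ((h + h)*(T + 37))*(-2) = ((2*h)*(37 + T))*(-2) = (2*h*(37 + T))*(-2) = -4*h*(37 + T))
(-22954 - 28618)*((22491/X(85, -59/127) - 12334/9822) + 40175) = (-22954 - 28618)*((22491/((-4*85*(37 - 59/127))) - 12334/9822) + 40175) = -51572*((22491/((-4*85*(37 - 59*1/127))) - 12334*1/9822) + 40175) = -51572*((22491/((-4*85*(37 - 59/127))) - 6167/4911) + 40175) = -51572*((22491/((-4*85*4640/127)) - 6167/4911) + 40175) = -51572*((22491/(-1577600/127) - 6167/4911) + 40175) = -51572*((22491*(-127/1577600) - 6167/4911) + 40175) = -51572*((-168021/92800 - 6167/4911) + 40175) = -51572*(-1397448731/455740800 + 40175) = -51572*18307989191269/455740800 = -236044904643031217/113935200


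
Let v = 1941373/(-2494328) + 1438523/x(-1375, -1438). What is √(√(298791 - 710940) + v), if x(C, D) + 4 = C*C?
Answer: √(-4142510147698425862 + 237505256442705980304*I*√412149)/15411205548 ≈ 17.916 + 17.917*I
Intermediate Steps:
x(C, D) = -4 + C² (x(C, D) = -4 + C*C = -4 + C²)
v = -4838374417/277401699864 (v = 1941373/(-2494328) + 1438523/(-4 + (-1375)²) = 1941373*(-1/2494328) + 1438523/(-4 + 1890625) = -1941373/2494328 + 1438523/1890621 = -1941373/2494328 + 1438523*(1/1890621) = -1941373/2494328 + 84619/111213 = -4838374417/277401699864 ≈ -0.017442)
√(√(298791 - 710940) + v) = √(√(298791 - 710940) - 4838374417/277401699864) = √(√(-412149) - 4838374417/277401699864) = √(I*√412149 - 4838374417/277401699864) = √(-4838374417/277401699864 + I*√412149)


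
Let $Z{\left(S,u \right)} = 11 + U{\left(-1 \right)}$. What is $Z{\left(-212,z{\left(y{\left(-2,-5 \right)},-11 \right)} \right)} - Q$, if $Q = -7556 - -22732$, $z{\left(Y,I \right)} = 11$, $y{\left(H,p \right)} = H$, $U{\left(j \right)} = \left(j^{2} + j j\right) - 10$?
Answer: $-15173$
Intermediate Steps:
$U{\left(j \right)} = -10 + 2 j^{2}$ ($U{\left(j \right)} = \left(j^{2} + j^{2}\right) - 10 = 2 j^{2} - 10 = -10 + 2 j^{2}$)
$Q = 15176$ ($Q = -7556 + 22732 = 15176$)
$Z{\left(S,u \right)} = 3$ ($Z{\left(S,u \right)} = 11 - \left(10 - 2 \left(-1\right)^{2}\right) = 11 + \left(-10 + 2 \cdot 1\right) = 11 + \left(-10 + 2\right) = 11 - 8 = 3$)
$Z{\left(-212,z{\left(y{\left(-2,-5 \right)},-11 \right)} \right)} - Q = 3 - 15176 = -15173$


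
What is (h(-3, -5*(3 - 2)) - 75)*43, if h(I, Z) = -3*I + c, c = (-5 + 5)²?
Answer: -2838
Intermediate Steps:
c = 0 (c = 0² = 0)
h(I, Z) = -3*I (h(I, Z) = -3*I + 0 = -3*I)
(h(-3, -5*(3 - 2)) - 75)*43 = (-3*(-3) - 75)*43 = (9 - 75)*43 = -66*43 = -2838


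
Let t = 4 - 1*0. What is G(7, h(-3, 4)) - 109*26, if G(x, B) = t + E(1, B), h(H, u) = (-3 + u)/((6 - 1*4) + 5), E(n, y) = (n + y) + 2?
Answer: -19788/7 ≈ -2826.9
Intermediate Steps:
E(n, y) = 2 + n + y
t = 4 (t = 4 + 0 = 4)
h(H, u) = -3/7 + u/7 (h(H, u) = (-3 + u)/((6 - 4) + 5) = (-3 + u)/(2 + 5) = (-3 + u)/7 = (-3 + u)*(1/7) = -3/7 + u/7)
G(x, B) = 7 + B (G(x, B) = 4 + (2 + 1 + B) = 4 + (3 + B) = 7 + B)
G(7, h(-3, 4)) - 109*26 = (7 + (-3/7 + (1/7)*4)) - 109*26 = (7 + (-3/7 + 4/7)) - 2834 = (7 + 1/7) - 2834 = 50/7 - 2834 = -19788/7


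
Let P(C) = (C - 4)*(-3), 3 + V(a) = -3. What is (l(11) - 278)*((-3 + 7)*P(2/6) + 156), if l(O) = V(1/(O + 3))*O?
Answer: -68800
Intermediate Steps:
V(a) = -6 (V(a) = -3 - 3 = -6)
P(C) = 12 - 3*C (P(C) = (-4 + C)*(-3) = 12 - 3*C)
l(O) = -6*O
(l(11) - 278)*((-3 + 7)*P(2/6) + 156) = (-6*11 - 278)*((-3 + 7)*(12 - 6/6) + 156) = (-66 - 278)*(4*(12 - 6/6) + 156) = -344*(4*(12 - 3*⅓) + 156) = -344*(4*(12 - 1) + 156) = -344*(4*11 + 156) = -344*(44 + 156) = -344*200 = -68800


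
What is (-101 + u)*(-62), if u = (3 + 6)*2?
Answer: 5146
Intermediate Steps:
u = 18 (u = 9*2 = 18)
(-101 + u)*(-62) = (-101 + 18)*(-62) = -83*(-62) = 5146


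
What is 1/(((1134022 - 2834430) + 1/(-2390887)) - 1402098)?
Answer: -2390887/7417741262823 ≈ -3.2232e-7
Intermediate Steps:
1/(((1134022 - 2834430) + 1/(-2390887)) - 1402098) = 1/((-1700408 - 1/2390887) - 1402098) = 1/(-4065483381897/2390887 - 1402098) = 1/(-7417741262823/2390887) = -2390887/7417741262823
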